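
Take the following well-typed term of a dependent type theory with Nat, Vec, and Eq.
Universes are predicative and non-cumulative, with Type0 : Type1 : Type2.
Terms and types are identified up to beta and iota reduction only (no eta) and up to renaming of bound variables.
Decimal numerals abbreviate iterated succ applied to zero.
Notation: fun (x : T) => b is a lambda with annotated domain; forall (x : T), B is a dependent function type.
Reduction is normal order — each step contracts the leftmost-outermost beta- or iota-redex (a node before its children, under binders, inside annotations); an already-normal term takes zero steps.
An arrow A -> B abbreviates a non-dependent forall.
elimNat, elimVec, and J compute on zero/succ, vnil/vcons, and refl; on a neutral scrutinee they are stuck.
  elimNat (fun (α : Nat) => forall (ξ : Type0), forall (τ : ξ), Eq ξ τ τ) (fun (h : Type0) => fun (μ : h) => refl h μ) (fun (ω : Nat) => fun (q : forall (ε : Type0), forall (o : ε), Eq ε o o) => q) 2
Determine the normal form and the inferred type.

resulting normal form:
  fun (α : Type0) => fun (ξ : α) => refl α ξ
type:
  forall (α : Type0), forall (ξ : α), Eq α ξ ξ


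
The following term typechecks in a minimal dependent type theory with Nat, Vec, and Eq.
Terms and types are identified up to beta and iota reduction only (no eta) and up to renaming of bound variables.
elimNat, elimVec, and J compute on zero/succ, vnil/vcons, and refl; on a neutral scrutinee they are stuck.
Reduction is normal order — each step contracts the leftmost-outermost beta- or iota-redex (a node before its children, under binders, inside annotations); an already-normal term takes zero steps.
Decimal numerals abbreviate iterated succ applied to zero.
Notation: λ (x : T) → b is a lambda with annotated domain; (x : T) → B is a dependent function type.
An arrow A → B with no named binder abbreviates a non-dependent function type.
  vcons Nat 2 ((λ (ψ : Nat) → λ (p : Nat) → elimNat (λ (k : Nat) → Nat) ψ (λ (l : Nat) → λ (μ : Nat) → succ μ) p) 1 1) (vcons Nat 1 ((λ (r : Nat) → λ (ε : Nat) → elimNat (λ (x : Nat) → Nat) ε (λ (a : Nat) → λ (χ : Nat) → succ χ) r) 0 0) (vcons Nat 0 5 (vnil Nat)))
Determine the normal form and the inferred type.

normal form:
  vcons Nat 2 2 (vcons Nat 1 0 (vcons Nat 0 5 (vnil Nat)))
type:
  Vec Nat 3


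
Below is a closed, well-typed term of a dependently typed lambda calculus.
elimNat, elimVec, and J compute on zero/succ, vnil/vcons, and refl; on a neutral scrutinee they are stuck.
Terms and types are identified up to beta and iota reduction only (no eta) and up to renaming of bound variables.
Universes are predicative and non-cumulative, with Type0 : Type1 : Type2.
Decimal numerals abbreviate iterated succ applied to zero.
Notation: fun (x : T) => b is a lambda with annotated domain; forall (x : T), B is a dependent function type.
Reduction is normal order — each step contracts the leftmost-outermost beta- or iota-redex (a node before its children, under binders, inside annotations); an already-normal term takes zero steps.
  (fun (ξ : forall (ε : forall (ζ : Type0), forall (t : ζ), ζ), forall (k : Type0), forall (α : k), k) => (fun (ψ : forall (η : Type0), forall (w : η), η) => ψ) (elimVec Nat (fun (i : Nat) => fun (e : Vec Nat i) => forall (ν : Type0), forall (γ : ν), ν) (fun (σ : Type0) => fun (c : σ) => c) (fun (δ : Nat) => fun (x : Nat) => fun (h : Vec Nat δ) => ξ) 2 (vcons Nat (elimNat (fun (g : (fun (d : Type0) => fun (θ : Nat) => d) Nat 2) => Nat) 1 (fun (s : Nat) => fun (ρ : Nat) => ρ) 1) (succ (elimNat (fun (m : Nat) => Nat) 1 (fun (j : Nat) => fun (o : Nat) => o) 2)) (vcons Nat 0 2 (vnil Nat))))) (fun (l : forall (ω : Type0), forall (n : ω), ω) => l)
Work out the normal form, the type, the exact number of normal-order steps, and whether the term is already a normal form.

normal form:
  fun (ξ : Type0) => fun (ε : ξ) => ε
inferred type:
  forall (ξ : Type0), forall (ε : ξ), ξ
normal-order step count: 13
term was already normal: no
first contracted redex: a beta-redex


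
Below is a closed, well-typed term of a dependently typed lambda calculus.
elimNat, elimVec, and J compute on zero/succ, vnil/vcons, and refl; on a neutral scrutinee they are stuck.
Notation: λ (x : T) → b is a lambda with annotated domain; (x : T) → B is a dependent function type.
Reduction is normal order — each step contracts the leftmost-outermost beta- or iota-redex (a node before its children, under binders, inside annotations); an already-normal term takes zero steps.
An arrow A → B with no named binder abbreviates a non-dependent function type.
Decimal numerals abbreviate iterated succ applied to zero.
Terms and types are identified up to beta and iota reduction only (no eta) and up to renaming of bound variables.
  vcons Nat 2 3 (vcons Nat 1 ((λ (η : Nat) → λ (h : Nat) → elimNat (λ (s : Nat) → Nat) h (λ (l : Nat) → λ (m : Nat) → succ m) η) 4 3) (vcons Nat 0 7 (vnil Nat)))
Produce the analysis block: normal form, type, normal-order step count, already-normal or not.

reduced normal form:
  vcons Nat 2 3 (vcons Nat 1 7 (vcons Nat 0 7 (vnil Nat)))
inferred type:
  Vec Nat 3
normal-order step count: 15
term was already normal: no
first contracted redex: a beta-redex


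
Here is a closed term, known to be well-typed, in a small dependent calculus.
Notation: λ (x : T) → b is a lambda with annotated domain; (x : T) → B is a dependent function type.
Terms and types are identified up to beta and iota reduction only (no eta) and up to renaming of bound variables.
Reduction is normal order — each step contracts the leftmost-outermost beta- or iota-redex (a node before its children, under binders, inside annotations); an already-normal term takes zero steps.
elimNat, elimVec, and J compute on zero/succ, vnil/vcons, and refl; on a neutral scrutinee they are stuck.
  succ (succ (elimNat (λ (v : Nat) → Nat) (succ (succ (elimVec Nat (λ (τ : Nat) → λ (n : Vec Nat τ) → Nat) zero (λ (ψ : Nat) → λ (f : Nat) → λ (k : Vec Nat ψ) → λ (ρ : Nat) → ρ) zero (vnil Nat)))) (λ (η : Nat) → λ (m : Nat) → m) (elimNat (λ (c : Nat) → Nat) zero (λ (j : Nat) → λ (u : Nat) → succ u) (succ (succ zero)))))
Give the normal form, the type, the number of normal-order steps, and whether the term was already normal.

normal form:
  succ (succ (succ (succ zero)))
the term's type:
  Nat
normal-order step count: 15
term was already normal: no
first redex: an elimVec iota-redex


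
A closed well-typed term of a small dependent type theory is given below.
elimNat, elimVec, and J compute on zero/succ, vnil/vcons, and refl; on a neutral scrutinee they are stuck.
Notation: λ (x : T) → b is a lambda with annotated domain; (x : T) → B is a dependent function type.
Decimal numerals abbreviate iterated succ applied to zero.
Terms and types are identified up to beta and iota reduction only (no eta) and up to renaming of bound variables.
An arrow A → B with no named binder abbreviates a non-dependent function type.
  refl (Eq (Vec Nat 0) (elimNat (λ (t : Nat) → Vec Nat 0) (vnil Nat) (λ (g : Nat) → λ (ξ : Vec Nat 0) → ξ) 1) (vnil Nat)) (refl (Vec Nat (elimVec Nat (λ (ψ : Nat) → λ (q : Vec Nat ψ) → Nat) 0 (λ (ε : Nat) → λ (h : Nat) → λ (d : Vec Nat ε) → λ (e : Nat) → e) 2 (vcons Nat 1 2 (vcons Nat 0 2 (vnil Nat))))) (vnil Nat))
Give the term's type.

type:
  Eq (Eq (Vec Nat 0) (vnil Nat) (vnil Nat)) (refl (Vec Nat 0) (vnil Nat)) (refl (Vec Nat 0) (vnil Nat))


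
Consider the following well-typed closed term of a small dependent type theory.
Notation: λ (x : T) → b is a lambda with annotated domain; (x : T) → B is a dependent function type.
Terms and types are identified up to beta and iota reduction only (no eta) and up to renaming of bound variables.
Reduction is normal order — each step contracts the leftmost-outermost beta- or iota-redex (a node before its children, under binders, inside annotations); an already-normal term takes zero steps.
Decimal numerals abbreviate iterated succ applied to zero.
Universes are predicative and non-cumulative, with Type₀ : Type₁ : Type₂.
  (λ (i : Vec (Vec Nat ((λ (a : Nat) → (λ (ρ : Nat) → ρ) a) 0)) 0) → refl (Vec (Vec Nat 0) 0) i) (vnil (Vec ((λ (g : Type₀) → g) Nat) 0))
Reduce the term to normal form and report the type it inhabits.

normal form:
  refl (Vec (Vec Nat 0) 0) (vnil (Vec Nat 0))
type:
  Eq (Vec (Vec Nat 0) 0) (vnil (Vec Nat 0)) (vnil (Vec Nat 0))
observation: the term reaches its normal form after 2 normal-order steps.


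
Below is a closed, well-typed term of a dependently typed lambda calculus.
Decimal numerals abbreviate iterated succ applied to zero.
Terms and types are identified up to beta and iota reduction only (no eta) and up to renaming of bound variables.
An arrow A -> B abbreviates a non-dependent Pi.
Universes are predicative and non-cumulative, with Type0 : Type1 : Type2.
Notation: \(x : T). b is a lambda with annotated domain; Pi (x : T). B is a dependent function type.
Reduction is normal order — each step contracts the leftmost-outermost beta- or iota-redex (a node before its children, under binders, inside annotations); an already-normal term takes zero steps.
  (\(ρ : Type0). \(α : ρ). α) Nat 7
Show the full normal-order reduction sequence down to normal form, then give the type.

reduction (normal order):
  (\(ρ : Type0). \(α : ρ). α) Nat 7
  ~> (\(ρ : Nat). ρ) 7
  ~> 7
the term's type:
  Nat


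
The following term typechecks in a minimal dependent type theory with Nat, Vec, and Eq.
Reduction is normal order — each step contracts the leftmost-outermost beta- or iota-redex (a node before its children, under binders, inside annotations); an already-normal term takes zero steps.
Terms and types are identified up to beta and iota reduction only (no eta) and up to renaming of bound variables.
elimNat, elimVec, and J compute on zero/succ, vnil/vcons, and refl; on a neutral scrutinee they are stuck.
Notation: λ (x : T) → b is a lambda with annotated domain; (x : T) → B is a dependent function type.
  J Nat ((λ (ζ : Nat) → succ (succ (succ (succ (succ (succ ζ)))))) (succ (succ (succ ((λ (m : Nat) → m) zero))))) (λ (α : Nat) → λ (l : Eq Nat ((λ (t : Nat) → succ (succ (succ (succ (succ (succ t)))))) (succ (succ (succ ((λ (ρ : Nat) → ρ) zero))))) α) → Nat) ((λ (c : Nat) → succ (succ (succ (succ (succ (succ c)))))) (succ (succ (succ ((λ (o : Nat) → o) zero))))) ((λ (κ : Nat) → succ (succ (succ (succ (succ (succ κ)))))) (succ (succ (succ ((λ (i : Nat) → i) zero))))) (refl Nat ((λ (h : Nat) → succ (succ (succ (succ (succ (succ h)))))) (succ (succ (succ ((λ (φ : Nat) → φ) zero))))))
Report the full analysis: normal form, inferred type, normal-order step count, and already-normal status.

normal form:
  succ (succ (succ (succ (succ (succ (succ (succ (succ zero))))))))
inferred type:
  Nat
steps to reach normal form (normal order): 3
started in normal form: no
first redex: a J iota-redex


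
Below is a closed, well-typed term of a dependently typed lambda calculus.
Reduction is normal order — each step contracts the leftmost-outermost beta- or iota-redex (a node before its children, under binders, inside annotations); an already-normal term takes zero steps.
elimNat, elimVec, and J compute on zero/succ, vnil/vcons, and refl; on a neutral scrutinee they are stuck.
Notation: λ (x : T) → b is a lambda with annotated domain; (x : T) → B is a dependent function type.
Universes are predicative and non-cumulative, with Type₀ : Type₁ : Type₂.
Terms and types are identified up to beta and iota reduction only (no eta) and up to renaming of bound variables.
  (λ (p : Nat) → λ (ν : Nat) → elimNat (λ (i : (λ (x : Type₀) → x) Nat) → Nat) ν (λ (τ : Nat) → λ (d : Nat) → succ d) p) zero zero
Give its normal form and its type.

reduced normal form:
  zero
type:
  Nat


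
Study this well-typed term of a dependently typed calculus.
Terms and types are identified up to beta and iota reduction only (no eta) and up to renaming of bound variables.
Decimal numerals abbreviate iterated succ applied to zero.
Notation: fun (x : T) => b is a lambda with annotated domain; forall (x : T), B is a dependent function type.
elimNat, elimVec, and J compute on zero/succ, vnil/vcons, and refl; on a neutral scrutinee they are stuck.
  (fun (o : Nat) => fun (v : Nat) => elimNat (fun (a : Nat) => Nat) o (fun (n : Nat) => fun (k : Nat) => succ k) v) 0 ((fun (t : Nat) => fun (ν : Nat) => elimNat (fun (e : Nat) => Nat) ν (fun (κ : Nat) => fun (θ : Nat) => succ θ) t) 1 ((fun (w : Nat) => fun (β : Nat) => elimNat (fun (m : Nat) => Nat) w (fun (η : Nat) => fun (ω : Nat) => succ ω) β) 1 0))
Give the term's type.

the term's type:
  Nat


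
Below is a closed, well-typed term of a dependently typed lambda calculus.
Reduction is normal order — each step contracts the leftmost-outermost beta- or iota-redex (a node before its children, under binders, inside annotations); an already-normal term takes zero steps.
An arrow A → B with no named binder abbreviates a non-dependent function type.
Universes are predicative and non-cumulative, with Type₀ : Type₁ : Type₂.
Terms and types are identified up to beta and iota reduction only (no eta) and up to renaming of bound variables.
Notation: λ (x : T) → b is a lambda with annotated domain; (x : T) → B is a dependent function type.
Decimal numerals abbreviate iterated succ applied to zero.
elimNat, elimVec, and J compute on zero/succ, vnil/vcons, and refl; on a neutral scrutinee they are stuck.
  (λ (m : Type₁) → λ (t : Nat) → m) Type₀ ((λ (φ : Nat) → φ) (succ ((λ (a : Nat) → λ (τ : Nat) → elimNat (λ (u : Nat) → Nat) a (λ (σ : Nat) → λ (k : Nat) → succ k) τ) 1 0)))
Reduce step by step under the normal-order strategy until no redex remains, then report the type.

reduction (normal order):
  (λ (m : Type₁) → λ (t : Nat) → m) Type₀ ((λ (φ : Nat) → φ) (succ ((λ (a : Nat) → λ (τ : Nat) → elimNat (λ (u : Nat) → Nat) a (λ (σ : Nat) → λ (k : Nat) → succ k) τ) 1 0)))
  ~> (λ (m : Nat) → Type₀) ((λ (t : Nat) → t) (succ ((λ (φ : Nat) → λ (a : Nat) → elimNat (λ (τ : Nat) → Nat) φ (λ (u : Nat) → λ (σ : Nat) → succ σ) a) 1 0)))
  ~> Type₀
the term's type:
  Type₁


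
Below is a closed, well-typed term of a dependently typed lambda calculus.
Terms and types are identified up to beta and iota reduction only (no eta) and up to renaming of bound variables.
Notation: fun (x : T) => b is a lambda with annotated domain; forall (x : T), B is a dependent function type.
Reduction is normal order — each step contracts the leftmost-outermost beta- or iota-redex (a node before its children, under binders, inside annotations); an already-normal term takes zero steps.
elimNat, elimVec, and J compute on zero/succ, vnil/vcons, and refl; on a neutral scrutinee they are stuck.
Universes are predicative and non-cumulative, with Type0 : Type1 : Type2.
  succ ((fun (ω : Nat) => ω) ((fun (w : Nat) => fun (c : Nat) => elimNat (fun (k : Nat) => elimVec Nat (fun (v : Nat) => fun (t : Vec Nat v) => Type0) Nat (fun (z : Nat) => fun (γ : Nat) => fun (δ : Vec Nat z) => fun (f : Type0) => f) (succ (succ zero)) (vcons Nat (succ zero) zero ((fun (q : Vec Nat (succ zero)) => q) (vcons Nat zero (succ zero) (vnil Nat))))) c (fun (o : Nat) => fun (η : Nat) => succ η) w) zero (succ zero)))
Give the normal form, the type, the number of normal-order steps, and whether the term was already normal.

normal form:
  succ (succ zero)
type:
  Nat
normal-order step count: 4
term was already normal: no
first contracted redex: a beta-redex


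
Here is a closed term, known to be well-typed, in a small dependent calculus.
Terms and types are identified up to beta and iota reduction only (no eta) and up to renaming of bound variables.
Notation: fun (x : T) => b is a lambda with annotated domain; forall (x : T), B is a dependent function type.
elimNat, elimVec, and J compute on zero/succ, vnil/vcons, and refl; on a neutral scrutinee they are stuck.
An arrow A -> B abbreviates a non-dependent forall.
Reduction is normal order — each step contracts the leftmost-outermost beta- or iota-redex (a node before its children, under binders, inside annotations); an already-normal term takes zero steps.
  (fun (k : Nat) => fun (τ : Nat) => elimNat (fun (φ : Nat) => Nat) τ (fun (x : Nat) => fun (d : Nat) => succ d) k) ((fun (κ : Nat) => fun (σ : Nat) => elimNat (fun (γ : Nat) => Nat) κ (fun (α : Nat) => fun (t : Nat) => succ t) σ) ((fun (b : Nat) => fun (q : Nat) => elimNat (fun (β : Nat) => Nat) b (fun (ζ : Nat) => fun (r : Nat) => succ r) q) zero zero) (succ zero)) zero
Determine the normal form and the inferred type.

reduced normal form:
  succ zero
the term's type:
  Nat
observation: the first redex contracted is a beta-redex; the normal form is reached in 15 normal-order steps.


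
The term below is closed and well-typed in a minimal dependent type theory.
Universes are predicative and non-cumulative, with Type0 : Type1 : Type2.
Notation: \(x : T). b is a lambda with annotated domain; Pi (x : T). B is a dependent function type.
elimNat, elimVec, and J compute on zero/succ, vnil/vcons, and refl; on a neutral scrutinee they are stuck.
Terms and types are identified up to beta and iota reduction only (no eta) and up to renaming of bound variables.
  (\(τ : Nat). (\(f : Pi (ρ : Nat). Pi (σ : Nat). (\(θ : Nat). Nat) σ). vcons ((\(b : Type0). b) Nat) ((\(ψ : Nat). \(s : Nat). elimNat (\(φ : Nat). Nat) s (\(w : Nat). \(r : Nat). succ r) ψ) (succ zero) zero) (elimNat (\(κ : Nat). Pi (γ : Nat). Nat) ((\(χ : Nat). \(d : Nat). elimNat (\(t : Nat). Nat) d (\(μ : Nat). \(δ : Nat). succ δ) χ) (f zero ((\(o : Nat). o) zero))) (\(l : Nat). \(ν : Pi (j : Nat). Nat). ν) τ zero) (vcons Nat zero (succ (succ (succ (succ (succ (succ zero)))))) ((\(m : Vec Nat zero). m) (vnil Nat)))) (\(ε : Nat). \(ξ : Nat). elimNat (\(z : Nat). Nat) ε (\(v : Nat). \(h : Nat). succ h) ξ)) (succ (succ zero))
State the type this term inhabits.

the term's type:
  Vec Nat (succ (succ zero))


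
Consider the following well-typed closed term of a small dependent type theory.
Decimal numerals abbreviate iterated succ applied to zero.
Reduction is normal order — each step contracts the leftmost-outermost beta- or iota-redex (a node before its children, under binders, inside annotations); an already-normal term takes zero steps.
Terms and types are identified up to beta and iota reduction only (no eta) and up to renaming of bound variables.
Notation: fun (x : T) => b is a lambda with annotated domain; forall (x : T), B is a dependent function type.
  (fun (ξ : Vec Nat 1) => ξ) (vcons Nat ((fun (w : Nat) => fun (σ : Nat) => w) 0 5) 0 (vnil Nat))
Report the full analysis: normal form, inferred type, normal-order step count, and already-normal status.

resulting normal form:
  vcons Nat 0 0 (vnil Nat)
the term's type:
  Vec Nat 1
steps to reach normal form (normal order): 3
term was already normal: no
first redex: a beta-redex


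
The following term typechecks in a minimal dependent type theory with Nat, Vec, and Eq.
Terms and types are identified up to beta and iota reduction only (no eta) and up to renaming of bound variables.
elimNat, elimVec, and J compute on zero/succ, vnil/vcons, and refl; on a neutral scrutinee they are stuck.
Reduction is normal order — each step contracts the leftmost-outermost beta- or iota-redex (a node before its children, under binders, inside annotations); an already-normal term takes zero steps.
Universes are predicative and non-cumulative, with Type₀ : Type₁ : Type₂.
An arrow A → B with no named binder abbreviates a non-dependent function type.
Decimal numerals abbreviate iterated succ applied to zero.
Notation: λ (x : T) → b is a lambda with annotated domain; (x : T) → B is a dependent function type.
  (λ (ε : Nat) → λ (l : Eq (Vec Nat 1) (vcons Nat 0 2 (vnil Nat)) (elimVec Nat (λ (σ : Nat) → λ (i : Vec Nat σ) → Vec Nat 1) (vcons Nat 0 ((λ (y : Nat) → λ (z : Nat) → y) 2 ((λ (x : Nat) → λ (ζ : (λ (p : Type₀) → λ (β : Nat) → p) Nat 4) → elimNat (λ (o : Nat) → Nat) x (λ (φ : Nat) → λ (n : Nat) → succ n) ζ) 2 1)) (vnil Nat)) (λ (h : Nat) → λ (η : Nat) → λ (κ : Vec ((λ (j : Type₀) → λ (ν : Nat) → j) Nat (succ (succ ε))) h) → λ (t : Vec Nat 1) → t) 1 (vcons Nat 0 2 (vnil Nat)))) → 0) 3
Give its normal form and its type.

reduced normal form:
  λ (ε : Eq (Vec Nat 1) (vcons Nat 0 2 (vnil Nat)) (vcons Nat 0 2 (vnil Nat))) → 0
type:
  Eq (Vec Nat 1) (vcons Nat 0 2 (vnil Nat)) (vcons Nat 0 2 (vnil Nat)) → Nat
observation: the first redex contracted is a beta-redex; the normal form is reached in 9 normal-order steps.


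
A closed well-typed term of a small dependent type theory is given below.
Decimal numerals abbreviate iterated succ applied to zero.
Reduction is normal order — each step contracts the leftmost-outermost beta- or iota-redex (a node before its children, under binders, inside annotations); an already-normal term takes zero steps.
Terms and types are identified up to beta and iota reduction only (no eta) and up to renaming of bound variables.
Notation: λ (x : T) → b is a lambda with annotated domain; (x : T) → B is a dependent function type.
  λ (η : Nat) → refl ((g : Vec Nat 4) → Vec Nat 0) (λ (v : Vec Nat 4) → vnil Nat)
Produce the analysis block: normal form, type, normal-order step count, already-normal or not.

reduced normal form:
  λ (η : Nat) → refl ((g : Vec Nat 4) → Vec Nat 0) (λ (v : Vec Nat 4) → vnil Nat)
inferred type:
  (η : Nat) → Eq ((g : Vec Nat 4) → Vec Nat 0) (λ (v : Vec Nat 4) → vnil Nat) (λ (s : Vec Nat 4) → vnil Nat)
reduction steps (normal order): 0
started in normal form: yes


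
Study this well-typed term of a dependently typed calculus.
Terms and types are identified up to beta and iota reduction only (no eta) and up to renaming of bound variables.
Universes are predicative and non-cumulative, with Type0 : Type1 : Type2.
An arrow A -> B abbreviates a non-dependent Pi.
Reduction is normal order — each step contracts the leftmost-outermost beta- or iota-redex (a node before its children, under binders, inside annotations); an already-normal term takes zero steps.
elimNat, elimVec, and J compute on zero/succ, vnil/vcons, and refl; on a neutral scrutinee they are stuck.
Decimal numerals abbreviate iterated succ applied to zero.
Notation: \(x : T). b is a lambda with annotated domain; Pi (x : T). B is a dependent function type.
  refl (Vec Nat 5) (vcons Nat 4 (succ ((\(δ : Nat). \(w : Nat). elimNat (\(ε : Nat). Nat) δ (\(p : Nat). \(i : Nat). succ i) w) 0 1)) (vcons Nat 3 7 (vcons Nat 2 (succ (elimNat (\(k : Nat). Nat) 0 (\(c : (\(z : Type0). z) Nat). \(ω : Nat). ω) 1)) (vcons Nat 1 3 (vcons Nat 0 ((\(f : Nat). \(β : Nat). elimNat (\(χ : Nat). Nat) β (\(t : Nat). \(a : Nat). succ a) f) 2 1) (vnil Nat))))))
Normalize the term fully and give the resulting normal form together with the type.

normal form:
  refl (Vec Nat 5) (vcons Nat 4 2 (vcons Nat 3 7 (vcons Nat 2 1 (vcons Nat 1 3 (vcons Nat 0 3 (vnil Nat))))))
the term's type:
  Eq (Vec Nat 5) (vcons Nat 4 2 (vcons Nat 3 7 (vcons Nat 2 1 (vcons Nat 1 3 (vcons Nat 0 3 (vnil Nat)))))) (vcons Nat 4 2 (vcons Nat 3 7 (vcons Nat 2 1 (vcons Nat 1 3 (vcons Nat 0 3 (vnil Nat))))))
observation: 19 normal-order steps separate the term from its normal form.


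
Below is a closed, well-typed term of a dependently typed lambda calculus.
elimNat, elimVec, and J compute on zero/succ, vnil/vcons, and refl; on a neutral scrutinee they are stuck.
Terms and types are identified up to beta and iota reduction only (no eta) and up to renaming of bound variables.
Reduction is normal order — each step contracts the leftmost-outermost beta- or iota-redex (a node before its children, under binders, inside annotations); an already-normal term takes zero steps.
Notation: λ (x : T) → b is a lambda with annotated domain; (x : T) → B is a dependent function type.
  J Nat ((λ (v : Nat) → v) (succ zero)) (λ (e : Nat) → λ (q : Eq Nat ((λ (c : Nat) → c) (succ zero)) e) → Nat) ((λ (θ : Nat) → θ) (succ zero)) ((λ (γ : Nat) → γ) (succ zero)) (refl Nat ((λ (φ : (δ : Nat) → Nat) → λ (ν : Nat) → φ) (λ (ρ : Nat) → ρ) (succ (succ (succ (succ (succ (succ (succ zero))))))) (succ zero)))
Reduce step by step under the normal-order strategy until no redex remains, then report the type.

normal-order reduction sequence:
  J Nat ((λ (v : Nat) → v) (succ zero)) (λ (e : Nat) → λ (q : Eq Nat ((λ (c : Nat) → c) (succ zero)) e) → Nat) ((λ (θ : Nat) → θ) (succ zero)) ((λ (γ : Nat) → γ) (succ zero)) (refl Nat ((λ (φ : (δ : Nat) → Nat) → λ (ν : Nat) → φ) (λ (ρ : Nat) → ρ) (succ (succ (succ (succ (succ (succ (succ zero))))))) (succ zero)))
  ~> (λ (v : Nat) → v) (succ zero)
  ~> succ zero
type:
  Nat


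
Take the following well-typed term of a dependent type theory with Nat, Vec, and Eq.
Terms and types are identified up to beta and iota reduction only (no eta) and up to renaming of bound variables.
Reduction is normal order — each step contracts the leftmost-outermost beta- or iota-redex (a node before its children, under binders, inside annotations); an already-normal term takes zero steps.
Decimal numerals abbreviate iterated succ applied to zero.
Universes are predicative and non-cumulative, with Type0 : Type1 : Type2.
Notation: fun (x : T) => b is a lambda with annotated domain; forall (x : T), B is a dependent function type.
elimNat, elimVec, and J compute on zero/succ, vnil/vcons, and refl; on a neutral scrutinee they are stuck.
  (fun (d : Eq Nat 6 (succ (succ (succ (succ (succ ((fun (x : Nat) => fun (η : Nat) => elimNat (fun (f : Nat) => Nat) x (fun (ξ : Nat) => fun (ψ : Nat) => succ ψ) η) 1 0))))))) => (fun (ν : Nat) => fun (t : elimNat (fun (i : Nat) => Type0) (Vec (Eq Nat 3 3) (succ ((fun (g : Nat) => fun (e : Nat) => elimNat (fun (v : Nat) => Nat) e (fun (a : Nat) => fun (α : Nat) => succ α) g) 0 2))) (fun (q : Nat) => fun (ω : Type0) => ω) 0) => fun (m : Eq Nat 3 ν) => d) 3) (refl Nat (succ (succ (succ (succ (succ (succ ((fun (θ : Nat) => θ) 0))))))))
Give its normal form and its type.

normal form:
  fun (d : Vec (Eq Nat 3 3) 3) => fun (x : Eq Nat 3 3) => refl Nat 6
type:
  forall (d : Vec (Eq Nat 3 3) 3), forall (x : Eq Nat 3 3), Eq Nat 6 6


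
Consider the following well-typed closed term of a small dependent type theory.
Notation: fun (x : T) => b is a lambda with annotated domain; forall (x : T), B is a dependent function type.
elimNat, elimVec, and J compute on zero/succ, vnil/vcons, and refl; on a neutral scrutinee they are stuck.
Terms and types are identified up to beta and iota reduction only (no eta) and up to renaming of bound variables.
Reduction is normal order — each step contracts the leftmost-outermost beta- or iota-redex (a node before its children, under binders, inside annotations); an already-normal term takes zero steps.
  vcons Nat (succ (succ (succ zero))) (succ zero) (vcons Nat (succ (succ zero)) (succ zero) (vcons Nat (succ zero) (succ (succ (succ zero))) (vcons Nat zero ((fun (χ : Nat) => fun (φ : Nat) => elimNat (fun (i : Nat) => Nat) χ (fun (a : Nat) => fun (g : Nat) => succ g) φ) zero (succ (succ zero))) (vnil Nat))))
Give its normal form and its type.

reduced normal form:
  vcons Nat (succ (succ (succ zero))) (succ zero) (vcons Nat (succ (succ zero)) (succ zero) (vcons Nat (succ zero) (succ (succ (succ zero))) (vcons Nat zero (succ (succ zero)) (vnil Nat))))
the term's type:
  Vec Nat (succ (succ (succ (succ zero))))
observation: the term reaches its normal form after 9 normal-order steps.


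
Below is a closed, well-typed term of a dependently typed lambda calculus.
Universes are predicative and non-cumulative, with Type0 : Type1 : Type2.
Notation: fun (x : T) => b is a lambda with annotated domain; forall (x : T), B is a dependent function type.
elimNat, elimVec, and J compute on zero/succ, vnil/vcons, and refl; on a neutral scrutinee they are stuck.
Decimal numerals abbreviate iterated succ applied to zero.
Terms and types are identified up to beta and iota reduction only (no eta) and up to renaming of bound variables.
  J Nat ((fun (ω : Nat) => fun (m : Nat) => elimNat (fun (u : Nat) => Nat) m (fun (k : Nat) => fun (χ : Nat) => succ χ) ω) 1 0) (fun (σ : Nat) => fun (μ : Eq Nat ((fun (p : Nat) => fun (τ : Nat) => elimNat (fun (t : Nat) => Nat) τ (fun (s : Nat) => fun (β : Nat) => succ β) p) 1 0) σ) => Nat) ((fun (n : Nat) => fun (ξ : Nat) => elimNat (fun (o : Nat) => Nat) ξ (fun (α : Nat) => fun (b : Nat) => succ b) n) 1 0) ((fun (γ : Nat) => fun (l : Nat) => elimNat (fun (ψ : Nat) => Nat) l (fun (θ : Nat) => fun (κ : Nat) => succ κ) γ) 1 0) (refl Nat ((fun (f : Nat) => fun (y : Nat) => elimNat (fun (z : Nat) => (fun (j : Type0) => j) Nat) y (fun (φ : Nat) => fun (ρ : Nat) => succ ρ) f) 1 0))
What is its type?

inferred type:
  Nat


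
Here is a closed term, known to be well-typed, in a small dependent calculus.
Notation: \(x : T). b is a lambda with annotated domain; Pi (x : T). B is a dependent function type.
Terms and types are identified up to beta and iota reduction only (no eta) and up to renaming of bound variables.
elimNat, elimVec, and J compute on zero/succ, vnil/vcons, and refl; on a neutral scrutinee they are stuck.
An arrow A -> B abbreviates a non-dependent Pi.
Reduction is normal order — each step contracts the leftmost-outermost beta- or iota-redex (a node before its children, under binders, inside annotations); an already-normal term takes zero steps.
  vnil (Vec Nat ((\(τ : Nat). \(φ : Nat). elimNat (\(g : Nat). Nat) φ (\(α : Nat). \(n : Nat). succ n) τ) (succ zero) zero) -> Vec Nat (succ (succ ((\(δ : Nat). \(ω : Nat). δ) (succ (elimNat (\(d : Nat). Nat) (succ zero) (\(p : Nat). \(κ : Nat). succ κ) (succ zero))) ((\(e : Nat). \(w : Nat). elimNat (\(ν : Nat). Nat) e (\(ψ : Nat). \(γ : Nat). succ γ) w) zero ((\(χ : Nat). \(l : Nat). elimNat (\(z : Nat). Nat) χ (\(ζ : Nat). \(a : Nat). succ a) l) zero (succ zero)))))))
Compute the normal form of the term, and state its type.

normal form:
  vnil (Vec Nat (succ zero) -> Vec Nat (succ (succ (succ (succ (succ zero))))))
type:
  Vec (Vec Nat (succ zero) -> Vec Nat (succ (succ (succ (succ (succ zero)))))) zero
observation: the leftmost-outermost redex is a beta-redex, and normalization takes 12 steps.


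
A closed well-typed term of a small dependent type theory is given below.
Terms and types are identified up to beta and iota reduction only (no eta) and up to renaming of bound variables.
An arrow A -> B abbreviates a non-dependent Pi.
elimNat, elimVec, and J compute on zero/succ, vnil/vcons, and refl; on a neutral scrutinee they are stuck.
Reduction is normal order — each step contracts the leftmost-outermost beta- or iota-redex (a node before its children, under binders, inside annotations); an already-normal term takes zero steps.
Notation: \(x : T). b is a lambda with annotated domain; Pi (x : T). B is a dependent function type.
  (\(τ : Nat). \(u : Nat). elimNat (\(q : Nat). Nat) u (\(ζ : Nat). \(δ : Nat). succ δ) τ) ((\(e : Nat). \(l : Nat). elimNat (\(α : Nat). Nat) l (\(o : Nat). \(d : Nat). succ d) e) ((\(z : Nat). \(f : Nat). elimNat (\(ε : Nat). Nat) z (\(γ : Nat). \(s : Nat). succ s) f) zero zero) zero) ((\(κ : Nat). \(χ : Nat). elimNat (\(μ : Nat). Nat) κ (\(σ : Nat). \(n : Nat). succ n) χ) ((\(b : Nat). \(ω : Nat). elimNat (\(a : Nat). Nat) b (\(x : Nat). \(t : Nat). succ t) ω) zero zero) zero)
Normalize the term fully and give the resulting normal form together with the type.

reduced normal form:
  zero
type:
  Nat
observation: 15 normal-order steps normalize the term, beginning with a beta-redex.


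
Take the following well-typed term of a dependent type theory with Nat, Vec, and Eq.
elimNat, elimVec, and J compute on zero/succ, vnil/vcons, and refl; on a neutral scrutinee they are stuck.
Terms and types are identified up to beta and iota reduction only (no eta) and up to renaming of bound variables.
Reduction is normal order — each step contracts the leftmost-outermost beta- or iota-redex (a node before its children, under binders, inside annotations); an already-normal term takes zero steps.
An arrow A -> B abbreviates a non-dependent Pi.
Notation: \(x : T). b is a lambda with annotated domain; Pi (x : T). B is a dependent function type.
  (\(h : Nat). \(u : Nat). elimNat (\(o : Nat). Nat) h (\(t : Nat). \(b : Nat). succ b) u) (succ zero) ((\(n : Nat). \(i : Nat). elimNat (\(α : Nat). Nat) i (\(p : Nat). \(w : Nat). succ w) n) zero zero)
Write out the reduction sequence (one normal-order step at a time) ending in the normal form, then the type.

normal-order reduction:
  (\(h : Nat). \(u : Nat). elimNat (\(o : Nat). Nat) h (\(t : Nat). \(b : Nat). succ b) u) (succ zero) ((\(n : Nat). \(i : Nat). elimNat (\(α : Nat). Nat) i (\(p : Nat). \(w : Nat). succ w) n) zero zero)
  ~> (\(h : Nat). elimNat (\(u : Nat). Nat) (succ zero) (\(o : Nat). \(t : Nat). succ t) h) ((\(b : Nat). \(n : Nat). elimNat (\(i : Nat). Nat) n (\(α : Nat). \(p : Nat). succ p) b) zero zero)
  ~> elimNat (\(h : Nat). Nat) (succ zero) (\(u : Nat). \(o : Nat). succ o) ((\(t : Nat). \(b : Nat). elimNat (\(n : Nat). Nat) b (\(i : Nat). \(α : Nat). succ α) t) zero zero)
  ~> elimNat (\(h : Nat). Nat) (succ zero) (\(u : Nat). \(o : Nat). succ o) ((\(t : Nat). elimNat (\(b : Nat). Nat) t (\(n : Nat). \(i : Nat). succ i) zero) zero)
  ~> elimNat (\(h : Nat). Nat) (succ zero) (\(u : Nat). \(o : Nat). succ o) (elimNat (\(t : Nat). Nat) zero (\(b : Nat). \(n : Nat). succ n) zero)
  ~> elimNat (\(h : Nat). Nat) (succ zero) (\(u : Nat). \(o : Nat). succ o) zero
  ~> succ zero
the term's type:
  Nat


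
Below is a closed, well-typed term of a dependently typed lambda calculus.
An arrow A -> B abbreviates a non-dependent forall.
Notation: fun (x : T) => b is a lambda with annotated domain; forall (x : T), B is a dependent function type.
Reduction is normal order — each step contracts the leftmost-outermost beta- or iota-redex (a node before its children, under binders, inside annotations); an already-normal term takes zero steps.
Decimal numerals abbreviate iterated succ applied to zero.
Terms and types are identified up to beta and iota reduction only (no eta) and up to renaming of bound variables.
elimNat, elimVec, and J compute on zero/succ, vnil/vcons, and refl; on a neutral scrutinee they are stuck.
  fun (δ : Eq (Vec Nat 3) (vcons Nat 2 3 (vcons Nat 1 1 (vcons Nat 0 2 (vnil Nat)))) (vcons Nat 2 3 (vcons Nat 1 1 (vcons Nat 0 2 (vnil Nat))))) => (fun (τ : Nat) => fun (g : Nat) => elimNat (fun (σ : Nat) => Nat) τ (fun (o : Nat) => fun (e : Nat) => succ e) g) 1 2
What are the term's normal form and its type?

reduced normal form:
  fun (δ : Eq (Vec Nat 3) (vcons Nat 2 3 (vcons Nat 1 1 (vcons Nat 0 2 (vnil Nat)))) (vcons Nat 2 3 (vcons Nat 1 1 (vcons Nat 0 2 (vnil Nat))))) => 3
type:
  Eq (Vec Nat 3) (vcons Nat 2 3 (vcons Nat 1 1 (vcons Nat 0 2 (vnil Nat)))) (vcons Nat 2 3 (vcons Nat 1 1 (vcons Nat 0 2 (vnil Nat)))) -> Nat


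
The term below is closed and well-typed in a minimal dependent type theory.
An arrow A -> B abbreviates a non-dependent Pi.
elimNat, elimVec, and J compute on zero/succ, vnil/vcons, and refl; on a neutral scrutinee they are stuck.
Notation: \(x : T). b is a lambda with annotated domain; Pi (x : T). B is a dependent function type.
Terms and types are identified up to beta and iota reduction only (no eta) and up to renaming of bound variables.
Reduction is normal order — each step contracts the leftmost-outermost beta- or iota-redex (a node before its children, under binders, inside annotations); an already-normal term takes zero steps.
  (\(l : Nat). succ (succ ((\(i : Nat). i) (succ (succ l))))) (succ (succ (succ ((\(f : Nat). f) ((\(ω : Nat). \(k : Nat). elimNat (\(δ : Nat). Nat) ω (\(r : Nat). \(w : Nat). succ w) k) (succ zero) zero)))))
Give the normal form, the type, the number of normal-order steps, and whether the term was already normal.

normal form:
  succ (succ (succ (succ (succ (succ (succ (succ zero)))))))
type:
  Nat
reduction steps (normal order): 6
already normal: no
first redex: a beta-redex


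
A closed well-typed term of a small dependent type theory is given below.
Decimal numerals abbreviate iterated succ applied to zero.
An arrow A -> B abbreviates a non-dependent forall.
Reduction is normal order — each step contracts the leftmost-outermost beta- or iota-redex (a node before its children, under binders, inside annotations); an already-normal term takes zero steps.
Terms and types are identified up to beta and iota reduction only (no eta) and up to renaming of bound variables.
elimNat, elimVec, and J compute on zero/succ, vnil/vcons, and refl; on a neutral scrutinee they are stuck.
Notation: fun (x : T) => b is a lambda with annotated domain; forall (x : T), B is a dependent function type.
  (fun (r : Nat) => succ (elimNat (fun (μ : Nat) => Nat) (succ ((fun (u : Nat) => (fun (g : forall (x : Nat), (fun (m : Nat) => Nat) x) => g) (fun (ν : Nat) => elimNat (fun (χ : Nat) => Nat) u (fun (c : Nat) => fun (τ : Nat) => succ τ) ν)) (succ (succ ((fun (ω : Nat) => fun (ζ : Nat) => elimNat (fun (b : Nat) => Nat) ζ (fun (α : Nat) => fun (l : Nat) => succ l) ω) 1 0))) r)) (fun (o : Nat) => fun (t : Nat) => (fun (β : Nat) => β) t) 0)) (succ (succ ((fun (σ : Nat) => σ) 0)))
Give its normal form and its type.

resulting normal form:
  7
inferred type:
  Nat
observation: 19 normal-order steps normalize the term, beginning with a beta-redex.


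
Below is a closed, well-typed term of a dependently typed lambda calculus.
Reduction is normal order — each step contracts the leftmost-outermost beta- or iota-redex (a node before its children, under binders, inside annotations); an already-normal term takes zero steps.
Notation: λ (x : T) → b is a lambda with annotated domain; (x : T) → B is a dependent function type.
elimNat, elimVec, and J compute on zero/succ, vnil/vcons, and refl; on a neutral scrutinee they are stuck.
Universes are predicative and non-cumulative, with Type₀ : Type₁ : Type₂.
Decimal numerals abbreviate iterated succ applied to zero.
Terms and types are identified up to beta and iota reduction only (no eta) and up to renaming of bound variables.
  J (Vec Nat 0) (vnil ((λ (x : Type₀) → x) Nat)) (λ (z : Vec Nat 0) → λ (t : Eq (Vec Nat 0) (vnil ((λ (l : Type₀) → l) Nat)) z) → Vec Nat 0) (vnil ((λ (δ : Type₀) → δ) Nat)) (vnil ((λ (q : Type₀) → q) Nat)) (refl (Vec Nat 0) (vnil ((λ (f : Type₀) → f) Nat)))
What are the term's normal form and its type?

normal form:
  vnil Nat
type:
  Vec Nat 0


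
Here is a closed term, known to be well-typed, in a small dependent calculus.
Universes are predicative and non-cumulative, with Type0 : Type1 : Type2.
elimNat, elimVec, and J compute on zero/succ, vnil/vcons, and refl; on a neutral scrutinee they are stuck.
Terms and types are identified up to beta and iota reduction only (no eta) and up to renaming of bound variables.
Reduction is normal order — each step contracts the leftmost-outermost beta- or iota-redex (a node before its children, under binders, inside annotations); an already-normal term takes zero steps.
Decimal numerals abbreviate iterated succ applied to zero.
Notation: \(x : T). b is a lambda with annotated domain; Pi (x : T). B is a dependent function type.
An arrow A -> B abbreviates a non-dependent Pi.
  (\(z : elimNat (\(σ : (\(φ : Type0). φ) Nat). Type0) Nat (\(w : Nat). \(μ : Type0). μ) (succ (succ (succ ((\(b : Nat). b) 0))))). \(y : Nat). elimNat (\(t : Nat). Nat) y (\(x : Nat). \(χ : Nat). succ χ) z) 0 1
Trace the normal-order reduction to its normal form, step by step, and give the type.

normal-order reduction:
  (\(z : elimNat (\(σ : (\(φ : Type0). φ) Nat). Type0) Nat (\(w : Nat). \(μ : Type0). μ) (succ (succ (succ ((\(b : Nat). b) 0))))). \(y : Nat). elimNat (\(t : Nat). Nat) y (\(x : Nat). \(χ : Nat). succ χ) z) 0 1
  ~> (\(z : Nat). elimNat (\(σ : Nat). Nat) z (\(φ : Nat). \(w : Nat). succ w) 0) 1
  ~> elimNat (\(z : Nat). Nat) 1 (\(σ : Nat). \(φ : Nat). succ φ) 0
  ~> 1
the term's type:
  Nat
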